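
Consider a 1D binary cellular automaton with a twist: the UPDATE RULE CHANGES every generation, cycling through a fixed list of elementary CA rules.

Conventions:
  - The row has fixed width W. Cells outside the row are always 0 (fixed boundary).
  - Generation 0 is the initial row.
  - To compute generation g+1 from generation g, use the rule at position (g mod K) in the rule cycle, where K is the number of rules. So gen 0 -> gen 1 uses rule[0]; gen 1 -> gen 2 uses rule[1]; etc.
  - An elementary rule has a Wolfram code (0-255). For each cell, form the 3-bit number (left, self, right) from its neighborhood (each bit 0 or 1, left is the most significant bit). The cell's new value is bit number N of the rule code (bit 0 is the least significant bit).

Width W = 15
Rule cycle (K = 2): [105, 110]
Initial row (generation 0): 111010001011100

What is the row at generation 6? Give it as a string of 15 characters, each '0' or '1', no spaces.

Answer: 110111100111111

Derivation:
Gen 0: 111010001011100
Gen 1 (rule 105): 101100100110101
Gen 2 (rule 110): 111101101111111
Gen 3 (rule 105): 100111111000001
Gen 4 (rule 110): 101100001000011
Gen 5 (rule 105): 011101100011011
Gen 6 (rule 110): 110111100111111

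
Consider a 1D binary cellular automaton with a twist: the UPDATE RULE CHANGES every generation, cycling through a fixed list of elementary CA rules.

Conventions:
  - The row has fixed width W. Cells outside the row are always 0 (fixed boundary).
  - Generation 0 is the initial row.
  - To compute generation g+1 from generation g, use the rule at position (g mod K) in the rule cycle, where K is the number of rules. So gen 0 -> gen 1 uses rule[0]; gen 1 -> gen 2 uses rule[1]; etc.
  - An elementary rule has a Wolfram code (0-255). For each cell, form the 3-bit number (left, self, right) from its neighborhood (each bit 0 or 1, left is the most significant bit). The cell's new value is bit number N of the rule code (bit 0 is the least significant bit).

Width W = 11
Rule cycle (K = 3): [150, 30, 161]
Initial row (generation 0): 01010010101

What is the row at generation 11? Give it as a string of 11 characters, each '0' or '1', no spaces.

Gen 0: 01010010101
Gen 1 (rule 150): 11011110101
Gen 2 (rule 30): 10010000101
Gen 3 (rule 161): 00000110010
Gen 4 (rule 150): 00001001111
Gen 5 (rule 30): 00011111000
Gen 6 (rule 161): 11001110011
Gen 7 (rule 150): 00110101100
Gen 8 (rule 30): 01100101010
Gen 9 (rule 161): 00000010100
Gen 10 (rule 150): 00000110110
Gen 11 (rule 30): 00001100101

Answer: 00001100101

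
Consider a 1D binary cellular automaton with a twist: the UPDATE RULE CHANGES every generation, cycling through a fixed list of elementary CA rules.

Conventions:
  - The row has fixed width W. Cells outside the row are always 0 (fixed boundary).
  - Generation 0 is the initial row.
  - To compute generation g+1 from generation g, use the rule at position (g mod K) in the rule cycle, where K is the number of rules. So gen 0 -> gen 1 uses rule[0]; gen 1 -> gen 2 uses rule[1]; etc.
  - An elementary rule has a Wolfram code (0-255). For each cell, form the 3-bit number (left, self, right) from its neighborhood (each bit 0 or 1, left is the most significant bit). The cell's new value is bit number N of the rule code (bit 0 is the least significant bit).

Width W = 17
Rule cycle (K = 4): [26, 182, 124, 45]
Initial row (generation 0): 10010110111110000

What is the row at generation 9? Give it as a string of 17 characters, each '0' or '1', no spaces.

Answer: 10010001011001110

Derivation:
Gen 0: 10010110111110000
Gen 1 (rule 26): 01100100100001000
Gen 2 (rule 182): 10011111110011100
Gen 3 (rule 124): 11010000011010110
Gen 4 (rule 45): 10110111010111100
Gen 5 (rule 26): 00100100000100010
Gen 6 (rule 182): 01111110001110111
Gen 7 (rule 124): 01000011001011101
Gen 8 (rule 45): 01011010001110011
Gen 9 (rule 26): 10010001011001110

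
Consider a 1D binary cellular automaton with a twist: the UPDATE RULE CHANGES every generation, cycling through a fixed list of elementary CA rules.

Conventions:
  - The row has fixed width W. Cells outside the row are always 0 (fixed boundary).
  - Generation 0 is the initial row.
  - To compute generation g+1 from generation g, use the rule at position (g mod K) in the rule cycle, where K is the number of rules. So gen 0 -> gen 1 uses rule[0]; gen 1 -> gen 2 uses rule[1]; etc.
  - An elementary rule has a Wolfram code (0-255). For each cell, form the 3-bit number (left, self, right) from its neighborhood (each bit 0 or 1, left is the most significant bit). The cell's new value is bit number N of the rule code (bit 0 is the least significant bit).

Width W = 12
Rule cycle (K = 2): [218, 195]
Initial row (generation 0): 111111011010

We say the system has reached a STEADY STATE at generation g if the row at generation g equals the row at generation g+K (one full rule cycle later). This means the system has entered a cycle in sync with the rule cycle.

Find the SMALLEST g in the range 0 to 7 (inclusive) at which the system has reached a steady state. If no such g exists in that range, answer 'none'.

Gen 0: 111111011010
Gen 1 (rule 218): 111111011001
Gen 2 (rule 195): 011111001010
Gen 3 (rule 218): 111111110001
Gen 4 (rule 195): 011111110110
Gen 5 (rule 218): 111111110111
Gen 6 (rule 195): 011111110011
Gen 7 (rule 218): 111111111111
Gen 8 (rule 195): 011111111111
Gen 9 (rule 218): 111111111111

Answer: 7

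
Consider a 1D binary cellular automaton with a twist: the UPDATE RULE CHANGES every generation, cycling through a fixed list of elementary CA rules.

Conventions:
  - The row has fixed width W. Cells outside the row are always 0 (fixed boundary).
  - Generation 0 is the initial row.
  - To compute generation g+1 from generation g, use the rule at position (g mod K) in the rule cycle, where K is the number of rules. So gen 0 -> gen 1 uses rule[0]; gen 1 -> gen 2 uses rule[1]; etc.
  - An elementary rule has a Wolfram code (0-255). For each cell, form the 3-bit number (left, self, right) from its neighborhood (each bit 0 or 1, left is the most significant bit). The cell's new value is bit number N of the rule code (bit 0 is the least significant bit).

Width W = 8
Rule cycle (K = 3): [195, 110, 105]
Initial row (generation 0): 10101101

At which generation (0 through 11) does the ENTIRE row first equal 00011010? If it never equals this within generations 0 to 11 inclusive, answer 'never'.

Gen 0: 10101101
Gen 1 (rule 195): 00000100
Gen 2 (rule 110): 00001100
Gen 3 (rule 105): 11101101
Gen 4 (rule 195): 01100100
Gen 5 (rule 110): 11101100
Gen 6 (rule 105): 10111101
Gen 7 (rule 195): 00011100
Gen 8 (rule 110): 00110100
Gen 9 (rule 105): 10111001
Gen 10 (rule 195): 00011010
Gen 11 (rule 110): 00111110

Answer: 10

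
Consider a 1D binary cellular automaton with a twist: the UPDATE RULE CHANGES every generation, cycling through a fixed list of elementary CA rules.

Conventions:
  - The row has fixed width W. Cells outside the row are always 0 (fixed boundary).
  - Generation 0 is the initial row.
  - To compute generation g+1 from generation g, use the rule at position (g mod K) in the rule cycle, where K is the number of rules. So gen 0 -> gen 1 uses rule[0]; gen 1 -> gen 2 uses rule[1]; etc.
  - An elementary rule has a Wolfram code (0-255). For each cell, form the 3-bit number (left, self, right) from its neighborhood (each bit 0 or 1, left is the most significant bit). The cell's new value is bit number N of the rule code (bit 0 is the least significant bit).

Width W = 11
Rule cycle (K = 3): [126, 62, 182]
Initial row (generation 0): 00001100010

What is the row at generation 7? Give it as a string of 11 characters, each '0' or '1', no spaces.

Answer: 11100000000

Derivation:
Gen 0: 00001100010
Gen 1 (rule 126): 00011110111
Gen 2 (rule 62): 00110001100
Gen 3 (rule 182): 01001010010
Gen 4 (rule 126): 11111111111
Gen 5 (rule 62): 10000000000
Gen 6 (rule 182): 11000000000
Gen 7 (rule 126): 11100000000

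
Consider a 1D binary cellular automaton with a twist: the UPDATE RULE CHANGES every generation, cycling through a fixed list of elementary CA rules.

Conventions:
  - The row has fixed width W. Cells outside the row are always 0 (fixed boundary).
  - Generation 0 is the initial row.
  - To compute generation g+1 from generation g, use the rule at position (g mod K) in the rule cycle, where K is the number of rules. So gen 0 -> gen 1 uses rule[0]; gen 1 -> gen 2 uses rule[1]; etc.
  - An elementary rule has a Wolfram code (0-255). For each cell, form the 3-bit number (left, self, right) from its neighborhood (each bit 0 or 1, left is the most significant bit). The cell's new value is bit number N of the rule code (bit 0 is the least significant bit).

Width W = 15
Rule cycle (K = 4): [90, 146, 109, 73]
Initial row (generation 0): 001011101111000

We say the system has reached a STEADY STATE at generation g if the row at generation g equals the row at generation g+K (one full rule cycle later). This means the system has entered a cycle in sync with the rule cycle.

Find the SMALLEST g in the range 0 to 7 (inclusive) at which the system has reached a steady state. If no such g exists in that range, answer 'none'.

Answer: none

Derivation:
Gen 0: 001011101111000
Gen 1 (rule 90): 010010101001100
Gen 2 (rule 146): 101100000110010
Gen 3 (rule 109): 111101110110010
Gen 4 (rule 73): 100101010110000
Gen 5 (rule 90): 011000000111000
Gen 6 (rule 146): 100100001010100
Gen 7 (rule 109): 100101101111101
Gen 8 (rule 73): 000001101000100
Gen 9 (rule 90): 000011100101010
Gen 10 (rule 146): 000101011000001
Gen 11 (rule 109): 110111111011101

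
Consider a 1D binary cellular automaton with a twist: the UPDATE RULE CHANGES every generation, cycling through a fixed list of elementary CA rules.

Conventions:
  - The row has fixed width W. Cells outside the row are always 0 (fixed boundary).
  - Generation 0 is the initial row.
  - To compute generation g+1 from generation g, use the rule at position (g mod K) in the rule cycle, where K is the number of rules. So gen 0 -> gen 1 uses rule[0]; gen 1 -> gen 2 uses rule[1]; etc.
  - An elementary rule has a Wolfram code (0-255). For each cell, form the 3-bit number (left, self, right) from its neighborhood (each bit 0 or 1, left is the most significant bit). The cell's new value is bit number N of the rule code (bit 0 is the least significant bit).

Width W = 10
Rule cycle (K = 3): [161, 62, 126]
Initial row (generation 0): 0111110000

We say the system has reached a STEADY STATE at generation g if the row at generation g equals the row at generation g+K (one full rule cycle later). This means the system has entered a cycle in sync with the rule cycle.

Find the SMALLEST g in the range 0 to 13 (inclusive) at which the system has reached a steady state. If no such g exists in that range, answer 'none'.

Gen 0: 0111110000
Gen 1 (rule 161): 0011100111
Gen 2 (rule 62): 0110011100
Gen 3 (rule 126): 1111110110
Gen 4 (rule 161): 0111101000
Gen 5 (rule 62): 1100011100
Gen 6 (rule 126): 1110110110
Gen 7 (rule 161): 0101001000
Gen 8 (rule 62): 1111111100
Gen 9 (rule 126): 1000000110
Gen 10 (rule 161): 0011110000
Gen 11 (rule 62): 0110001000
Gen 12 (rule 126): 1111011100
Gen 13 (rule 161): 0110101001
Gen 14 (rule 62): 1101111111
Gen 15 (rule 126): 1111000001
Gen 16 (rule 161): 0110011100

Answer: none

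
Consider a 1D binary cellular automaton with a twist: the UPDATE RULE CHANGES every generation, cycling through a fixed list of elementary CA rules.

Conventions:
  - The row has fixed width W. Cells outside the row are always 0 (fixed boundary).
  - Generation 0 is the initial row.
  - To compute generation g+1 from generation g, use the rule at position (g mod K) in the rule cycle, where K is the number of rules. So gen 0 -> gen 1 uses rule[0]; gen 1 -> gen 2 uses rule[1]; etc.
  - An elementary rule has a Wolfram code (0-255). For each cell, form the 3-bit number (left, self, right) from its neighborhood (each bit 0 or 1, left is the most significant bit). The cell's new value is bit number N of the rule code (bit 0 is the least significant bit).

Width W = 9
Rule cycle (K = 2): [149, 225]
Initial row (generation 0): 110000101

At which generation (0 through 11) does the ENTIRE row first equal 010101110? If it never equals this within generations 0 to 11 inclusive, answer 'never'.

Gen 0: 110000101
Gen 1 (rule 149): 001110101
Gen 2 (rule 225): 100111010
Gen 3 (rule 149): 110010011
Gen 4 (rule 225): 010000001
Gen 5 (rule 149): 011111101
Gen 6 (rule 225): 001111110
Gen 7 (rule 149): 100111101
Gen 8 (rule 225): 000011110
Gen 9 (rule 149): 111001101
Gen 10 (rule 225): 011000110
Gen 11 (rule 149): 000110001

Answer: never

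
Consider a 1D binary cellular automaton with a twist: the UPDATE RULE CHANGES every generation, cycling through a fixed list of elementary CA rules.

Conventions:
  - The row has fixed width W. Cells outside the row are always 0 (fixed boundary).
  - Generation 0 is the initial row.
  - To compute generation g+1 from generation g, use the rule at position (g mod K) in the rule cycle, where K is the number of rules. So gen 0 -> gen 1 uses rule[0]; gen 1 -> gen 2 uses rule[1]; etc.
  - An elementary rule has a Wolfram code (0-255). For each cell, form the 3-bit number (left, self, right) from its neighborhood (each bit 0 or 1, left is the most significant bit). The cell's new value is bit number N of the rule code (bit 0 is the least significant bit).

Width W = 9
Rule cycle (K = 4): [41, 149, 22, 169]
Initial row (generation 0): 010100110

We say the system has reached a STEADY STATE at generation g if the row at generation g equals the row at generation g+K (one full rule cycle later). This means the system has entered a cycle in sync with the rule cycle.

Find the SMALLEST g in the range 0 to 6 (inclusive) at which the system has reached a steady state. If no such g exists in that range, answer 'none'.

Gen 0: 010100110
Gen 1 (rule 41): 001000100
Gen 2 (rule 149): 101110111
Gen 3 (rule 22): 100000000
Gen 4 (rule 169): 001111111
Gen 5 (rule 41): 101000000
Gen 6 (rule 149): 101111111
Gen 7 (rule 22): 100000000
Gen 8 (rule 169): 001111111
Gen 9 (rule 41): 101000000
Gen 10 (rule 149): 101111111

Answer: 3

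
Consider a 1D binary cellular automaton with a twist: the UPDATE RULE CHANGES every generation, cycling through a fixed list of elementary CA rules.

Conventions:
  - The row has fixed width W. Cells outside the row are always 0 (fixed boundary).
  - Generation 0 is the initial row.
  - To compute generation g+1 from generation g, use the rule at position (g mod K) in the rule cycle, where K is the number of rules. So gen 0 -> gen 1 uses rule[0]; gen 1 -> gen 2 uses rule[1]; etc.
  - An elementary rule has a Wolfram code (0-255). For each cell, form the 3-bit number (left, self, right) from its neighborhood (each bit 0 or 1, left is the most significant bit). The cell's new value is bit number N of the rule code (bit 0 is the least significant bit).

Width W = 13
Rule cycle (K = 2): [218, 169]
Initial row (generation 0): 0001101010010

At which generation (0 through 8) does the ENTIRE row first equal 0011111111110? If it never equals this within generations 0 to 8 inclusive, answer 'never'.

Gen 0: 0001101010010
Gen 1 (rule 218): 0011100001101
Gen 2 (rule 169): 1011001101010
Gen 3 (rule 218): 0011111100001
Gen 4 (rule 169): 1011111001100
Gen 5 (rule 218): 0011111111110
Gen 6 (rule 169): 1011111111100
Gen 7 (rule 218): 0011111111110
Gen 8 (rule 169): 1011111111100

Answer: 5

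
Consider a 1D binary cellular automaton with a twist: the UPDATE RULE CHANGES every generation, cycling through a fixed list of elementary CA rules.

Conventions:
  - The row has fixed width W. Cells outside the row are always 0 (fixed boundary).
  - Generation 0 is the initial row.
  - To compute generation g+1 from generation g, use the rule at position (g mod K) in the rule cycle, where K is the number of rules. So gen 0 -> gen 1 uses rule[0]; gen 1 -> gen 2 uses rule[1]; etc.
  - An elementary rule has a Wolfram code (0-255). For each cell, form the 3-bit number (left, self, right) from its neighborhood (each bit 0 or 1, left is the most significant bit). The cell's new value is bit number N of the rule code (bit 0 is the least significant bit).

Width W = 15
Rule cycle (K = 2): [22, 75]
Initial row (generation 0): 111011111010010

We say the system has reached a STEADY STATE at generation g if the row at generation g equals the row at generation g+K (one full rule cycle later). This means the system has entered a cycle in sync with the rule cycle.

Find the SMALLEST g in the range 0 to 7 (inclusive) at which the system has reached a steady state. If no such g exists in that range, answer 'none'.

Gen 0: 111011111010010
Gen 1 (rule 22): 000000000011111
Gen 2 (rule 75): 111111111110001
Gen 3 (rule 22): 000000000001011
Gen 4 (rule 75): 111111111110011
Gen 5 (rule 22): 000000000001100
Gen 6 (rule 75): 111111111111101
Gen 7 (rule 22): 000000000000001
Gen 8 (rule 75): 111111111111110
Gen 9 (rule 22): 000000000000001

Answer: 7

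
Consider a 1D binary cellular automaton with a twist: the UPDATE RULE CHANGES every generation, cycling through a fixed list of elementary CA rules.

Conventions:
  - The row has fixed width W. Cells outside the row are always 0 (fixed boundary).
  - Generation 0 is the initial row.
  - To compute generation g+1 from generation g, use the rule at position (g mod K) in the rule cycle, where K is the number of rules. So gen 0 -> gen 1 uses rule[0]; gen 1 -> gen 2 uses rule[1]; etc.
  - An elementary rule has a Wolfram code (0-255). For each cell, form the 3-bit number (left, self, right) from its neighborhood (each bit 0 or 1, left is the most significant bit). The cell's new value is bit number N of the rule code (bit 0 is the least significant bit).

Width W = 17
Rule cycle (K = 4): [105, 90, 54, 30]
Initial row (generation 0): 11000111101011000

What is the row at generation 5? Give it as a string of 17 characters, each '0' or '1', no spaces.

Answer: 01000010011011000

Derivation:
Gen 0: 11000111101011000
Gen 1 (rule 105): 11010100110111011
Gen 2 (rule 90): 11000011110101011
Gen 3 (rule 54): 00100100001111100
Gen 4 (rule 30): 01111110011000010
Gen 5 (rule 105): 01000010011011000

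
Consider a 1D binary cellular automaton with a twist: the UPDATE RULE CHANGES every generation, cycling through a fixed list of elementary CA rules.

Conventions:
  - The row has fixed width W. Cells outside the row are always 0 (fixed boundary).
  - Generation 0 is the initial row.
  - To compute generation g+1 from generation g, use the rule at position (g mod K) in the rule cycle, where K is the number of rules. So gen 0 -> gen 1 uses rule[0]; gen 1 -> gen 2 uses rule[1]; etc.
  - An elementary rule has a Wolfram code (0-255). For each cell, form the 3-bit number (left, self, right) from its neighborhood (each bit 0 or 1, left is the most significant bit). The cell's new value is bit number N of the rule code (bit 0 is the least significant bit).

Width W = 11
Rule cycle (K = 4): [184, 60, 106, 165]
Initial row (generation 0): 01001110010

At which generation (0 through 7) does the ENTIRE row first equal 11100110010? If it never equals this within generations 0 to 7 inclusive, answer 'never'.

Answer: never

Derivation:
Gen 0: 01001110010
Gen 1 (rule 184): 00101101001
Gen 2 (rule 60): 00111011101
Gen 3 (rule 106): 01101110110
Gen 4 (rule 165): 00010101000
Gen 5 (rule 184): 00001010100
Gen 6 (rule 60): 00001111110
Gen 7 (rule 106): 00011000010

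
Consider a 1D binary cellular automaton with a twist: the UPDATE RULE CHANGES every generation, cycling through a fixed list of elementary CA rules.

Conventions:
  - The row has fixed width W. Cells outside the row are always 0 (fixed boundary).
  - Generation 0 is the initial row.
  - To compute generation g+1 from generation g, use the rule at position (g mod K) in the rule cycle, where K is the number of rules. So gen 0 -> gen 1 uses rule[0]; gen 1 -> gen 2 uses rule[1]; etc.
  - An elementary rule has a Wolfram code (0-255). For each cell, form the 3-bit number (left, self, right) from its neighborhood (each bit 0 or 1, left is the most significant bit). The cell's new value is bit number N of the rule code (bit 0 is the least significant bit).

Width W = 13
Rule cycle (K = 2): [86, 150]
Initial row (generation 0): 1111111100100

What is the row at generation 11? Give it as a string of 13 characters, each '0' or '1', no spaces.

Answer: 1010100000101

Derivation:
Gen 0: 1111111100100
Gen 1 (rule 86): 0000000111110
Gen 2 (rule 150): 0000001011101
Gen 3 (rule 86): 0000011000101
Gen 4 (rule 150): 0000100101101
Gen 5 (rule 86): 0001111100101
Gen 6 (rule 150): 0010111011101
Gen 7 (rule 86): 0110001000101
Gen 8 (rule 150): 1001011101101
Gen 9 (rule 86): 1111000100101
Gen 10 (rule 150): 0110101111101
Gen 11 (rule 86): 1010100000101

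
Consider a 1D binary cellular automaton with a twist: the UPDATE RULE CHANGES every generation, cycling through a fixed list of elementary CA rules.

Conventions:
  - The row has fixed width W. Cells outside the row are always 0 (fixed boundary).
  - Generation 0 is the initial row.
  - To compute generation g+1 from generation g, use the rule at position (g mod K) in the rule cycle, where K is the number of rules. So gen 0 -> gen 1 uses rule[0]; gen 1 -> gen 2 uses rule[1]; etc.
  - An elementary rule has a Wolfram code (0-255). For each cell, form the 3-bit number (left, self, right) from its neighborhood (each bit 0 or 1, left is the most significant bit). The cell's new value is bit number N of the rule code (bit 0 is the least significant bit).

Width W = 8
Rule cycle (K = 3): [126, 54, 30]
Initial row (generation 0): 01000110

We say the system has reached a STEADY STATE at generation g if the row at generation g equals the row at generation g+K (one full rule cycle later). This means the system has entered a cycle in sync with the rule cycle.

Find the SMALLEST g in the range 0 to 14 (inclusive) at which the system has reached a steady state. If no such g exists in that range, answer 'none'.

Answer: 11

Derivation:
Gen 0: 01000110
Gen 1 (rule 126): 11101111
Gen 2 (rule 54): 00010000
Gen 3 (rule 30): 00111000
Gen 4 (rule 126): 01101100
Gen 5 (rule 54): 10010010
Gen 6 (rule 30): 11111111
Gen 7 (rule 126): 10000001
Gen 8 (rule 54): 11000011
Gen 9 (rule 30): 10100110
Gen 10 (rule 126): 11111111
Gen 11 (rule 54): 00000000
Gen 12 (rule 30): 00000000
Gen 13 (rule 126): 00000000
Gen 14 (rule 54): 00000000
Gen 15 (rule 30): 00000000
Gen 16 (rule 126): 00000000
Gen 17 (rule 54): 00000000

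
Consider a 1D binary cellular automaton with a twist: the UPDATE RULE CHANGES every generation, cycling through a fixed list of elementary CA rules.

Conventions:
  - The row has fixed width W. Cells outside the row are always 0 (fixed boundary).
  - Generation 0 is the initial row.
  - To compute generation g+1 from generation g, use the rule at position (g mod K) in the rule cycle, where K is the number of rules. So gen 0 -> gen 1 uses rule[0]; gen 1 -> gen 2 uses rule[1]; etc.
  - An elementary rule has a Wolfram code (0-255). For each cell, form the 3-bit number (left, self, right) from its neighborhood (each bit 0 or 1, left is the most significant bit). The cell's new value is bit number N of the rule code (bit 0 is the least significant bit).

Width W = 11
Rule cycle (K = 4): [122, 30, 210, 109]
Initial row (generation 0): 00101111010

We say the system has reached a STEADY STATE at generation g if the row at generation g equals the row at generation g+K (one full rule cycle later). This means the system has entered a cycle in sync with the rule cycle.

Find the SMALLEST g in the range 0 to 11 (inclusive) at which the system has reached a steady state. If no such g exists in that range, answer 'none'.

Gen 0: 00101111010
Gen 1 (rule 122): 01011001101
Gen 2 (rule 30): 11010111001
Gen 3 (rule 210): 01000011110
Gen 4 (rule 109): 01011010010
Gen 5 (rule 122): 10111101101
Gen 6 (rule 30): 10100001001
Gen 7 (rule 210): 00010010110
Gen 8 (rule 109): 11010011110
Gen 9 (rule 122): 11101110011
Gen 10 (rule 30): 10001001110
Gen 11 (rule 210): 01010110111
Gen 12 (rule 109): 01111111101
Gen 13 (rule 122): 11000000110
Gen 14 (rule 30): 10100001101
Gen 15 (rule 210): 00010010100

Answer: none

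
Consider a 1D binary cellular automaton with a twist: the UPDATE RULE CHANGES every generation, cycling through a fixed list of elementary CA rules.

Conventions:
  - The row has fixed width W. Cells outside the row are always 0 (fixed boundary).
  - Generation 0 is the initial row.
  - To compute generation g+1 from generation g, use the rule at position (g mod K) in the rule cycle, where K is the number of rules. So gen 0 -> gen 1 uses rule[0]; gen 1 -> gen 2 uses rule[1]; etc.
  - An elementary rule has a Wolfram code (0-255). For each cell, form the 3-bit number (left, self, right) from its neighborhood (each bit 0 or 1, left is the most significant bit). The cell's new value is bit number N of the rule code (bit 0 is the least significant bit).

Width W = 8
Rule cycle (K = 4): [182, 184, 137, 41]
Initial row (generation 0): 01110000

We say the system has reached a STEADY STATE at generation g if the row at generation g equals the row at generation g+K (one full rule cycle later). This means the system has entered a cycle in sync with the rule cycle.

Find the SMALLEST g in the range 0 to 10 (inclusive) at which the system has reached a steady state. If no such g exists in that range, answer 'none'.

Gen 0: 01110000
Gen 1 (rule 182): 10101000
Gen 2 (rule 184): 01010100
Gen 3 (rule 137): 00000001
Gen 4 (rule 41): 11111100
Gen 5 (rule 182): 01111010
Gen 6 (rule 184): 01110101
Gen 7 (rule 137): 01100000
Gen 8 (rule 41): 01001111
Gen 9 (rule 182): 11110110
Gen 10 (rule 184): 11101101
Gen 11 (rule 137): 11001000
Gen 12 (rule 41): 10000011
Gen 13 (rule 182): 11000100
Gen 14 (rule 184): 10100010

Answer: none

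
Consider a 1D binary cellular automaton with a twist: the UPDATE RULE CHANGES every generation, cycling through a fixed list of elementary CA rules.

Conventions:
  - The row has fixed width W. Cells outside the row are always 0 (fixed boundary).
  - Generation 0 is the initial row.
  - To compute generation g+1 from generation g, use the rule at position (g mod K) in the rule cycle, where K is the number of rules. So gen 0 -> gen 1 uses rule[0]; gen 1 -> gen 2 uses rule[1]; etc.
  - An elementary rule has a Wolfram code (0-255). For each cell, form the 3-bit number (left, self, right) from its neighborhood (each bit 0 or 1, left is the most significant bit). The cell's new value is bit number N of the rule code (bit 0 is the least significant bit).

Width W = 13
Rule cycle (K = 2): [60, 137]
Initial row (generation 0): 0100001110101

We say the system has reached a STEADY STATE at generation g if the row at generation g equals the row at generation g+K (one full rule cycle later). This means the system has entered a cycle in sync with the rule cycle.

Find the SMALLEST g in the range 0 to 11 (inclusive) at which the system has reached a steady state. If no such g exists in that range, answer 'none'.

Gen 0: 0100001110101
Gen 1 (rule 60): 0110001001111
Gen 2 (rule 137): 0100100001110
Gen 3 (rule 60): 0110110001001
Gen 4 (rule 137): 0100100100000
Gen 5 (rule 60): 0110110110000
Gen 6 (rule 137): 0100100100111
Gen 7 (rule 60): 0110110110100
Gen 8 (rule 137): 0100100100001
Gen 9 (rule 60): 0110110110001
Gen 10 (rule 137): 0100100100100
Gen 11 (rule 60): 0110110110110
Gen 12 (rule 137): 0100100100100
Gen 13 (rule 60): 0110110110110

Answer: 10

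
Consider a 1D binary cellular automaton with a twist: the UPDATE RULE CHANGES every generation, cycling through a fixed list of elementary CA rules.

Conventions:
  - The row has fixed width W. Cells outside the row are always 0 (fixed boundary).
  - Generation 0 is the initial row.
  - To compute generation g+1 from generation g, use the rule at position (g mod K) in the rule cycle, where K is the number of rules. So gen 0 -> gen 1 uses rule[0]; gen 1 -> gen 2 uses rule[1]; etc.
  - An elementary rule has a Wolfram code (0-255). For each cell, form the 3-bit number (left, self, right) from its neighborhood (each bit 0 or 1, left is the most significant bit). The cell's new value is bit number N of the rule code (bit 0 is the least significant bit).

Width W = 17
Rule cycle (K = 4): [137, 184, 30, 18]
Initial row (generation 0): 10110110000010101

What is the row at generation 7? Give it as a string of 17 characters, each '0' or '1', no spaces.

Answer: 00110000101100111

Derivation:
Gen 0: 10110110000010101
Gen 1 (rule 137): 00100100111000000
Gen 2 (rule 184): 00010010110100000
Gen 3 (rule 30): 00111110100110000
Gen 4 (rule 18): 01000000011001000
Gen 5 (rule 137): 00011111010000011
Gen 6 (rule 184): 00011110101000010
Gen 7 (rule 30): 00110000101100111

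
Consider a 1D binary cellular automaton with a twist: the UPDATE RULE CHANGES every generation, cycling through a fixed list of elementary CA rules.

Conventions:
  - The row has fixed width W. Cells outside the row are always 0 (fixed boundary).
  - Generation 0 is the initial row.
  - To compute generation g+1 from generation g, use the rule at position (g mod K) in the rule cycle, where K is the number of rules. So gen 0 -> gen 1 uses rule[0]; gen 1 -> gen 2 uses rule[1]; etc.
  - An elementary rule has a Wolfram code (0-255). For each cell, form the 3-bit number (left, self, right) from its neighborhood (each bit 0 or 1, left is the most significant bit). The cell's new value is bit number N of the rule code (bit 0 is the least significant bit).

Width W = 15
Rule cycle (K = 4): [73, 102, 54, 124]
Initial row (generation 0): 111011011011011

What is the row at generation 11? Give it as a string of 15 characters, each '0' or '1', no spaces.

Gen 0: 111011011011011
Gen 1 (rule 73): 101011011011011
Gen 2 (rule 102): 111101101101101
Gen 3 (rule 54): 000010010010011
Gen 4 (rule 124): 000011011011011
Gen 5 (rule 73): 111011011011011
Gen 6 (rule 102): 001101101101101
Gen 7 (rule 54): 010010010010011
Gen 8 (rule 124): 011011011011011
Gen 9 (rule 73): 011011011011011
Gen 10 (rule 102): 101101101101101
Gen 11 (rule 54): 110010010010011

Answer: 110010010010011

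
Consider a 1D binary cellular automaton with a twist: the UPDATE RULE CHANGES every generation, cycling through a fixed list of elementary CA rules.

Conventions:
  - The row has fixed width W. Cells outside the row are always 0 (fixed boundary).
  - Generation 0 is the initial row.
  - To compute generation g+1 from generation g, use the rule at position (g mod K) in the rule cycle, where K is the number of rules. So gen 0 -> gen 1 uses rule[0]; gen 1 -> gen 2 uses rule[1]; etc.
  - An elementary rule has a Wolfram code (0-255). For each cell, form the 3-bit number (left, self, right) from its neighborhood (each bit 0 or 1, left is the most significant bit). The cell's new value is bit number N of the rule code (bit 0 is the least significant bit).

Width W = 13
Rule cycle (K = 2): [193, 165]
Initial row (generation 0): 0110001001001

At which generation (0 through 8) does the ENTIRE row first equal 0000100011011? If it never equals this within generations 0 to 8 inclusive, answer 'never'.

Gen 0: 0110001001001
Gen 1 (rule 193): 0010100000000
Gen 2 (rule 165): 1011101111111
Gen 3 (rule 193): 0001100111111
Gen 4 (rule 165): 1100000011110
Gen 5 (rule 193): 0101111001110
Gen 6 (rule 165): 0110110000100
Gen 7 (rule 193): 0010010110001
Gen 8 (rule 165): 1010011000101

Answer: never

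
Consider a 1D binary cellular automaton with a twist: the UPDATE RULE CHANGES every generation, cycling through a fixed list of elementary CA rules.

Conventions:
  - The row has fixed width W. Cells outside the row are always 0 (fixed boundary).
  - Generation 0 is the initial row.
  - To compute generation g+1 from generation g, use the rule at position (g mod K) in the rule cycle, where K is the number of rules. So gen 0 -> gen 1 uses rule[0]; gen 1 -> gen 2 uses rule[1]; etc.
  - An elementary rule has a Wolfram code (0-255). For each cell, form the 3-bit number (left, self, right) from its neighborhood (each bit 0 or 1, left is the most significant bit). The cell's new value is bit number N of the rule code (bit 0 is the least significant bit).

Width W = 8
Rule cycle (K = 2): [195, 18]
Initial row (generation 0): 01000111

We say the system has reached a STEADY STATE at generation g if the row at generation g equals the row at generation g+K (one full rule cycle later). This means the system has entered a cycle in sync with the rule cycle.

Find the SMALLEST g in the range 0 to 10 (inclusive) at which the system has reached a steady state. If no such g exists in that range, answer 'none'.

Answer: 4

Derivation:
Gen 0: 01000111
Gen 1 (rule 195): 10011011
Gen 2 (rule 18): 01100000
Gen 3 (rule 195): 10101111
Gen 4 (rule 18): 00000000
Gen 5 (rule 195): 11111111
Gen 6 (rule 18): 00000000
Gen 7 (rule 195): 11111111
Gen 8 (rule 18): 00000000
Gen 9 (rule 195): 11111111
Gen 10 (rule 18): 00000000
Gen 11 (rule 195): 11111111
Gen 12 (rule 18): 00000000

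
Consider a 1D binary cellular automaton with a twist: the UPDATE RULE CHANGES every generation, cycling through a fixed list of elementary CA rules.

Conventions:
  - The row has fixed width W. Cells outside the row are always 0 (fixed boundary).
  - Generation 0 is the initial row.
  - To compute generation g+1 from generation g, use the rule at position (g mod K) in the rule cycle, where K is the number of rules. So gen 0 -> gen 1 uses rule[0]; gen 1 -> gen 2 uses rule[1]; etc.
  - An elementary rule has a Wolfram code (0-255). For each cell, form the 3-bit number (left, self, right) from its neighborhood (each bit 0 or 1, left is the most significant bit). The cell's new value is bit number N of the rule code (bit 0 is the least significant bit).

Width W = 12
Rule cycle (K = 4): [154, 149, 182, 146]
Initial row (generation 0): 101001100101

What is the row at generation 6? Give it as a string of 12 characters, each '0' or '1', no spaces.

Gen 0: 101001100101
Gen 1 (rule 154): 000111011000
Gen 2 (rule 149): 110010000111
Gen 3 (rule 182): 001111001010
Gen 4 (rule 146): 010110110001
Gen 5 (rule 154): 100100101010
Gen 6 (rule 149): 110110101011

Answer: 110110101011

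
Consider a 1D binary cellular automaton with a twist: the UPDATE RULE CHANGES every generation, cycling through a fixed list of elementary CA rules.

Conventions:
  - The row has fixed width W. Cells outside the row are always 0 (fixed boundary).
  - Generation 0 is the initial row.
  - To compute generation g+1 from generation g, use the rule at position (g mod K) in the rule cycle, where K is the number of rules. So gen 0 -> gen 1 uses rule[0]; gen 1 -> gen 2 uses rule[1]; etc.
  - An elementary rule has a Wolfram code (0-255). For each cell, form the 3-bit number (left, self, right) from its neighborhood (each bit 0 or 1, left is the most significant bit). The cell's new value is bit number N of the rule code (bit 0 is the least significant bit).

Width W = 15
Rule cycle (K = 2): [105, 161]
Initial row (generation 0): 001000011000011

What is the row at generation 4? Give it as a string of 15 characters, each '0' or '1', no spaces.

Gen 0: 001000011000011
Gen 1 (rule 105): 100011011011011
Gen 2 (rule 161): 001000100100100
Gen 3 (rule 105): 100010000000001
Gen 4 (rule 161): 001000111111100

Answer: 001000111111100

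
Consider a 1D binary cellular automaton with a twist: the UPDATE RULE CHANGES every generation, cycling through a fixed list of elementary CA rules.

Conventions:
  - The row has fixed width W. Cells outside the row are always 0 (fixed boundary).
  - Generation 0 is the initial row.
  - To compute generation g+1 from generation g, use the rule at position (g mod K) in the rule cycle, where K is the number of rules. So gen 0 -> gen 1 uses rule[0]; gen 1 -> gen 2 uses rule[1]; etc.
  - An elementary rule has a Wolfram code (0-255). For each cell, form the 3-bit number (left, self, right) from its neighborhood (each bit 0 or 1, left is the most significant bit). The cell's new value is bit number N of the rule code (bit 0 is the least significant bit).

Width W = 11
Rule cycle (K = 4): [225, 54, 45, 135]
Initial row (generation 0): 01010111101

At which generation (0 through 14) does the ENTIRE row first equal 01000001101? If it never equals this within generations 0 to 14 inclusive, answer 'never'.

Gen 0: 01010111101
Gen 1 (rule 225): 00101011110
Gen 2 (rule 54): 01111100001
Gen 3 (rule 45): 01000001101
Gen 4 (rule 135): 11011110001
Gen 5 (rule 225): 01101110100
Gen 6 (rule 54): 10010001110
Gen 7 (rule 45): 10010101000
Gen 8 (rule 135): 10110101011
Gen 9 (rule 225): 01011010101
Gen 10 (rule 54): 11100111111
Gen 11 (rule 45): 10000100000
Gen 12 (rule 135): 10111101111
Gen 13 (rule 225): 01011110111
Gen 14 (rule 54): 11100001000

Answer: 3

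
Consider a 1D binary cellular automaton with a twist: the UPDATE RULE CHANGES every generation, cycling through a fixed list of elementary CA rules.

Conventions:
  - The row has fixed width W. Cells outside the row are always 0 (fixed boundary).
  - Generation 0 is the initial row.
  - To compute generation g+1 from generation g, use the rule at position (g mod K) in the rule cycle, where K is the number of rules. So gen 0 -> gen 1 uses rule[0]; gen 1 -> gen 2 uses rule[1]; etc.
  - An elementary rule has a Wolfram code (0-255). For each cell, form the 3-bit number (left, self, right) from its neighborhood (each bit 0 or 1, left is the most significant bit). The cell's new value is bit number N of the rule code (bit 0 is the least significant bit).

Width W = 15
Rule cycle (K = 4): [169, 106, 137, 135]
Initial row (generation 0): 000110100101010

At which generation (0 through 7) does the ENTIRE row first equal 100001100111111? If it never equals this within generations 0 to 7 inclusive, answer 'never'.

Gen 0: 000110100101010
Gen 1 (rule 169): 110101000010100
Gen 2 (rule 106): 111010000101000
Gen 3 (rule 137): 110000110000011
Gen 4 (rule 135): 000111000111100
Gen 5 (rule 169): 110110010111001
Gen 6 (rule 106): 111110101101010
Gen 7 (rule 137): 111100001000000

Answer: never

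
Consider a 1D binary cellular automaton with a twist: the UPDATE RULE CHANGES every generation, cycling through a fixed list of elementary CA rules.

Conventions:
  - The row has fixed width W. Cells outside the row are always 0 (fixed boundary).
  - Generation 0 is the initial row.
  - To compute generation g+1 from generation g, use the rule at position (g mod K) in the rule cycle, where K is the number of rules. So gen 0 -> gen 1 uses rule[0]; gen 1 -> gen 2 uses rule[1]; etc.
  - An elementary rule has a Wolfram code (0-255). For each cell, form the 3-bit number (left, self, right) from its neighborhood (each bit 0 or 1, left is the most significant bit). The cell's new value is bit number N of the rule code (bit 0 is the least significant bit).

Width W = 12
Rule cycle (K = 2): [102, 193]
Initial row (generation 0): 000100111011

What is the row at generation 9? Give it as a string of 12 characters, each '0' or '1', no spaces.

Gen 0: 000100111011
Gen 1 (rule 102): 001101001101
Gen 2 (rule 193): 100100000100
Gen 3 (rule 102): 101100001100
Gen 4 (rule 193): 000101100101
Gen 5 (rule 102): 001110101111
Gen 6 (rule 193): 100110000111
Gen 7 (rule 102): 101010001001
Gen 8 (rule 193): 000000100000
Gen 9 (rule 102): 000001100000

Answer: 000001100000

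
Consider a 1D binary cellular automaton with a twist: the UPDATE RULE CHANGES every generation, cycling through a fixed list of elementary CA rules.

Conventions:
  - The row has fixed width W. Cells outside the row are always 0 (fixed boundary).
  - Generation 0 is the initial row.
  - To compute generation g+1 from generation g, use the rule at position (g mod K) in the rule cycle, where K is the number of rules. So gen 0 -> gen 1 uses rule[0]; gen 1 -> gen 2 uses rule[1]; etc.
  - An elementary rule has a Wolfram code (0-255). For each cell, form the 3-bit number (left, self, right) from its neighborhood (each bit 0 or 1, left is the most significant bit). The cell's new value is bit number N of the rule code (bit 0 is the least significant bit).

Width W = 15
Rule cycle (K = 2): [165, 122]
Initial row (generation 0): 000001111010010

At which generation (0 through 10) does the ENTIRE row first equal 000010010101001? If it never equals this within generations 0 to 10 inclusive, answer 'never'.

Gen 0: 000001111010010
Gen 1 (rule 165): 111100110110010
Gen 2 (rule 122): 100111111111101
Gen 3 (rule 165): 100011111111011
Gen 4 (rule 122): 010110000001111
Gen 5 (rule 165): 011000111100110
Gen 6 (rule 122): 111101100111111
Gen 7 (rule 165): 011010000011110
Gen 8 (rule 122): 111101000110011
Gen 9 (rule 165): 011011010000000
Gen 10 (rule 122): 111111101000000

Answer: never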